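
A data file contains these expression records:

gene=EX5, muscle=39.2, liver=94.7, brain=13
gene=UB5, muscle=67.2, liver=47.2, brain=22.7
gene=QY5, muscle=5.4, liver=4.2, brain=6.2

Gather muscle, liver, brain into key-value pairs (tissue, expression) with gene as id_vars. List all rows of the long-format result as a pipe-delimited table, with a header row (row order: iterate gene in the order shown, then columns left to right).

Each (gene, column) pair becomes one row: 3 × 3 = 9 rows.
For example, (EX5, muscle) → expression=39.2.

| gene | tissue | expression |
| EX5 | muscle | 39.2 |
| EX5 | liver | 94.7 |
| EX5 | brain | 13 |
| UB5 | muscle | 67.2 |
| UB5 | liver | 47.2 |
| UB5 | brain | 22.7 |
| QY5 | muscle | 5.4 |
| QY5 | liver | 4.2 |
| QY5 | brain | 6.2 |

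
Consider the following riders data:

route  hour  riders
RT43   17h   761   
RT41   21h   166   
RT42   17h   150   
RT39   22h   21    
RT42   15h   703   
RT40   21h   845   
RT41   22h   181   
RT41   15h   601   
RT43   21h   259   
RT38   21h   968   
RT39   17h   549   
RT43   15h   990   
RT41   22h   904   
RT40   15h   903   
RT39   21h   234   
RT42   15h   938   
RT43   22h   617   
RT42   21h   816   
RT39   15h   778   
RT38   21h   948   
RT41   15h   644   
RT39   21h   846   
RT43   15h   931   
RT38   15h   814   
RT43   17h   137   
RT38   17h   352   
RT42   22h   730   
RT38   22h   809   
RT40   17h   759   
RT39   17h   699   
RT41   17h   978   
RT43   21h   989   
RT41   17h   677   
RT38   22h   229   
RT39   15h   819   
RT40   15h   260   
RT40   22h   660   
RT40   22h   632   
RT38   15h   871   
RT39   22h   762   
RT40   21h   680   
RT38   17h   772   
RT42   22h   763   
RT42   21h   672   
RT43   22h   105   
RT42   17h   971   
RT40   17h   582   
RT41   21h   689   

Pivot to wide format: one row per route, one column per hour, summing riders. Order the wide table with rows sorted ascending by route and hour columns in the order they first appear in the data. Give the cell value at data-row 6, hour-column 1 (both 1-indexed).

With rows sorted ascending by route, row 6 is route=RT43. hour columns in first-appearance order: 17h, 21h, 22h, 15h; column 1 is 17h.
Long rows with route=RT43, hour=17h: 761 + 137 = 898.

898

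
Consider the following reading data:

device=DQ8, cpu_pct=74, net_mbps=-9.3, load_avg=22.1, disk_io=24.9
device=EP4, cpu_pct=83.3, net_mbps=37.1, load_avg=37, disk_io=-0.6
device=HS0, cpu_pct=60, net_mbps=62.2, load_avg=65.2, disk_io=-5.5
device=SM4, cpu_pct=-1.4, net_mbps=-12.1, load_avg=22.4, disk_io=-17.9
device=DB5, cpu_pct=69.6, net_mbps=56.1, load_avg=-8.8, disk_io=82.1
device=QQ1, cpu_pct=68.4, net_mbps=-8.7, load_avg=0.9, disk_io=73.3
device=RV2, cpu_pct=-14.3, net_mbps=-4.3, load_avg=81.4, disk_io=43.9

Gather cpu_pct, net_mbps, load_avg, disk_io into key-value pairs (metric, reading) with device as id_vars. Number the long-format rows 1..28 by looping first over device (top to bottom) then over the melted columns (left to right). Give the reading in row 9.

28 rows total (7 × 4). Row 9: index ⌊(9-1)/4⌋ = 2 into device → HS0; (9-1) mod 4 = 0 into the melted columns → cpu_pct.
So row 9 is (HS0, cpu_pct, 60); reading = 60.

60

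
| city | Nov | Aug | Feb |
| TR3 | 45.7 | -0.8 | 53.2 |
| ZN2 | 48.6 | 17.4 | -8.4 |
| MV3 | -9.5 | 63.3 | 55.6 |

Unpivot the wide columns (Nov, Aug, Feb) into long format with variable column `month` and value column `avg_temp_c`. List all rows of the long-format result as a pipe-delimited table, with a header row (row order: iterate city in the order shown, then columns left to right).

| city | month | avg_temp_c |
| TR3 | Nov | 45.7 |
| TR3 | Aug | -0.8 |
| TR3 | Feb | 53.2 |
| ZN2 | Nov | 48.6 |
| ZN2 | Aug | 17.4 |
| ZN2 | Feb | -8.4 |
| MV3 | Nov | -9.5 |
| MV3 | Aug | 63.3 |
| MV3 | Feb | 55.6 |

Each (city, column) pair becomes one row: 3 × 3 = 9 rows.
For example, (TR3, Nov) → avg_temp_c=45.7.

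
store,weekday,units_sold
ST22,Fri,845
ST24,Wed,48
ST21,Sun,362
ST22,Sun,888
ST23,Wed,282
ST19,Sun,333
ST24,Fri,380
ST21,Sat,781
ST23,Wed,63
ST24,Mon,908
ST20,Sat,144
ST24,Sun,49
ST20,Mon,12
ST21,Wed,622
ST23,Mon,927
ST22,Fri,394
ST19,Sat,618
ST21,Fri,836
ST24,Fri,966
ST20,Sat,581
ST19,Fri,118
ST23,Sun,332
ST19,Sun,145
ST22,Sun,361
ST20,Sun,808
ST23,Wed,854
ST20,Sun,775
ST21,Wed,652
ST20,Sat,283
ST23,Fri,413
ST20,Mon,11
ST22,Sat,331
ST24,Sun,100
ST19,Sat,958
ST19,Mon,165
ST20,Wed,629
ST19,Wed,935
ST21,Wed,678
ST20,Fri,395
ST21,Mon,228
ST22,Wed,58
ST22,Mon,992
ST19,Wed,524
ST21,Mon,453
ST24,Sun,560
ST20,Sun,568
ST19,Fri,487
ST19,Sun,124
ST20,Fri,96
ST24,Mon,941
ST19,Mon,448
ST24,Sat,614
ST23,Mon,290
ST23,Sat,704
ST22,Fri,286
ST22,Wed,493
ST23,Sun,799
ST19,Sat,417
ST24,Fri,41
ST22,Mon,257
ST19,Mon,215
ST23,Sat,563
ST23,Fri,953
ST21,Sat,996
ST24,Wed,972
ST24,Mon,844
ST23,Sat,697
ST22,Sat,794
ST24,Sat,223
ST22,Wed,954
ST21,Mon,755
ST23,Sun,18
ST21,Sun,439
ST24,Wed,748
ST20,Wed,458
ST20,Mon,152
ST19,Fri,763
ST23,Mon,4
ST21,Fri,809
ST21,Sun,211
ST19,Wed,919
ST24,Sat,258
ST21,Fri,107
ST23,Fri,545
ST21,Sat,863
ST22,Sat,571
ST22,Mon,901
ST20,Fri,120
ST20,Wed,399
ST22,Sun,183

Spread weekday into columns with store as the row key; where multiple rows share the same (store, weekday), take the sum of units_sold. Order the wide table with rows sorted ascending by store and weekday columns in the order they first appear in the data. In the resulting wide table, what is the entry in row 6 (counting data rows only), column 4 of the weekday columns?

1095

With rows sorted ascending by store, row 6 is store=ST24. weekday columns in first-appearance order: Fri, Wed, Sun, Sat, Mon; column 4 is Sat.
Long rows with store=ST24, weekday=Sat: 614 + 223 + 258 = 1095.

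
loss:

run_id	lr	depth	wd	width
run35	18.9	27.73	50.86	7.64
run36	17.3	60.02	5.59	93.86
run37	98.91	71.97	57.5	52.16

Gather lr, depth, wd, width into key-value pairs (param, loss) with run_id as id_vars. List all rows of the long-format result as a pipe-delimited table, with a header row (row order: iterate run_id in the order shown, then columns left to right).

Each (run_id, column) pair becomes one row: 3 × 4 = 12 rows.
For example, (run35, lr) → loss=18.9.

| run_id | param | loss |
| run35 | lr | 18.9 |
| run35 | depth | 27.73 |
| run35 | wd | 50.86 |
| run35 | width | 7.64 |
| run36 | lr | 17.3 |
| run36 | depth | 60.02 |
| run36 | wd | 5.59 |
| run36 | width | 93.86 |
| run37 | lr | 98.91 |
| run37 | depth | 71.97 |
| run37 | wd | 57.5 |
| run37 | width | 52.16 |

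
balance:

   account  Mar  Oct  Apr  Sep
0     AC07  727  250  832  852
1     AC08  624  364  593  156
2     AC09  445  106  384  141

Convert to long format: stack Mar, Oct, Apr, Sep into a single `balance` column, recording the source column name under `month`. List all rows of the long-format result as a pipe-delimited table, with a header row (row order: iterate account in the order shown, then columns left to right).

Each (account, column) pair becomes one row: 3 × 4 = 12 rows.
For example, (AC07, Mar) → balance=727.

| account | month | balance |
| AC07 | Mar | 727 |
| AC07 | Oct | 250 |
| AC07 | Apr | 832 |
| AC07 | Sep | 852 |
| AC08 | Mar | 624 |
| AC08 | Oct | 364 |
| AC08 | Apr | 593 |
| AC08 | Sep | 156 |
| AC09 | Mar | 445 |
| AC09 | Oct | 106 |
| AC09 | Apr | 384 |
| AC09 | Sep | 141 |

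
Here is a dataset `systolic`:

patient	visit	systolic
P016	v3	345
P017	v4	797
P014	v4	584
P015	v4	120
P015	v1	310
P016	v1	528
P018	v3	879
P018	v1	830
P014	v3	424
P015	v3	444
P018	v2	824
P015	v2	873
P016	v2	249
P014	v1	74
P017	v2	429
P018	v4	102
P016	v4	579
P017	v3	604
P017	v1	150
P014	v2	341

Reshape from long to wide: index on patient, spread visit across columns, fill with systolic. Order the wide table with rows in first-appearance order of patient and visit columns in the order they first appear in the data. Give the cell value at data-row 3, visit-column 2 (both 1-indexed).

With rows in first-appearance order of patient, row 3 is patient=P014. visit columns in first-appearance order: v3, v4, v1, v2; column 2 is v4.
Long rows with patient=P014, visit=v4: systolic = 584.

584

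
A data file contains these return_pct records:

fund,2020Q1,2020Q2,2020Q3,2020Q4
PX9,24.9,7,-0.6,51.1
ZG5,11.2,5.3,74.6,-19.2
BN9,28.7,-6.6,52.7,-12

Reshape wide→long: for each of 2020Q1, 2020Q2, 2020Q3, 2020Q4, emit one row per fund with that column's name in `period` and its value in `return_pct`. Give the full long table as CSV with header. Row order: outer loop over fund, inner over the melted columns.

fund,period,return_pct
PX9,2020Q1,24.9
PX9,2020Q2,7
PX9,2020Q3,-0.6
PX9,2020Q4,51.1
ZG5,2020Q1,11.2
ZG5,2020Q2,5.3
ZG5,2020Q3,74.6
ZG5,2020Q4,-19.2
BN9,2020Q1,28.7
BN9,2020Q2,-6.6
BN9,2020Q3,52.7
BN9,2020Q4,-12

Each (fund, column) pair becomes one row: 3 × 4 = 12 rows.
For example, (PX9, 2020Q1) → return_pct=24.9.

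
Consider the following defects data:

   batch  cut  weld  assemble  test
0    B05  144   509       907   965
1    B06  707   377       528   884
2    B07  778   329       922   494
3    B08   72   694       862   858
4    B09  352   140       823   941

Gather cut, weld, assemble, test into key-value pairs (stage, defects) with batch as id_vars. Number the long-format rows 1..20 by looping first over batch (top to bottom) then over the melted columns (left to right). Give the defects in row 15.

862

20 rows total (5 × 4). Row 15: index ⌊(15-1)/4⌋ = 3 into batch → B08; (15-1) mod 4 = 2 into the melted columns → assemble.
So row 15 is (B08, assemble, 862); defects = 862.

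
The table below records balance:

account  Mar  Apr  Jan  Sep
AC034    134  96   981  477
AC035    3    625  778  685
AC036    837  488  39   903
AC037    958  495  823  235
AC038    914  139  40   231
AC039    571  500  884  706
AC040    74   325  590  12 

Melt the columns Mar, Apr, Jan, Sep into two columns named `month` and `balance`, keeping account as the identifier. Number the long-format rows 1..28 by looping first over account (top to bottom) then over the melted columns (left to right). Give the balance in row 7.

28 rows total (7 × 4). Row 7: index ⌊(7-1)/4⌋ = 1 into account → AC035; (7-1) mod 4 = 2 into the melted columns → Jan.
So row 7 is (AC035, Jan, 778); balance = 778.

778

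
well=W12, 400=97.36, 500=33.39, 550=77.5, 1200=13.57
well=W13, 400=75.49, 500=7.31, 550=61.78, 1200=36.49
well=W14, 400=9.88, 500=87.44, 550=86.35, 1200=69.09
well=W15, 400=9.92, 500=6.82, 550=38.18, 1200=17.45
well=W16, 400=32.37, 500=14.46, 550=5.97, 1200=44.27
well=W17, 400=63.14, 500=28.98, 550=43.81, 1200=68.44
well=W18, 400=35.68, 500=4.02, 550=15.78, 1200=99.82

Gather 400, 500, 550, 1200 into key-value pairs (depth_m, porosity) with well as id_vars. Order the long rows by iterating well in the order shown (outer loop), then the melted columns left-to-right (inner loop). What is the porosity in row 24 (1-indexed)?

68.44

28 rows total (7 × 4). Row 24: index ⌊(24-1)/4⌋ = 5 into well → W17; (24-1) mod 4 = 3 into the melted columns → 1200.
So row 24 is (W17, 1200, 68.44); porosity = 68.44.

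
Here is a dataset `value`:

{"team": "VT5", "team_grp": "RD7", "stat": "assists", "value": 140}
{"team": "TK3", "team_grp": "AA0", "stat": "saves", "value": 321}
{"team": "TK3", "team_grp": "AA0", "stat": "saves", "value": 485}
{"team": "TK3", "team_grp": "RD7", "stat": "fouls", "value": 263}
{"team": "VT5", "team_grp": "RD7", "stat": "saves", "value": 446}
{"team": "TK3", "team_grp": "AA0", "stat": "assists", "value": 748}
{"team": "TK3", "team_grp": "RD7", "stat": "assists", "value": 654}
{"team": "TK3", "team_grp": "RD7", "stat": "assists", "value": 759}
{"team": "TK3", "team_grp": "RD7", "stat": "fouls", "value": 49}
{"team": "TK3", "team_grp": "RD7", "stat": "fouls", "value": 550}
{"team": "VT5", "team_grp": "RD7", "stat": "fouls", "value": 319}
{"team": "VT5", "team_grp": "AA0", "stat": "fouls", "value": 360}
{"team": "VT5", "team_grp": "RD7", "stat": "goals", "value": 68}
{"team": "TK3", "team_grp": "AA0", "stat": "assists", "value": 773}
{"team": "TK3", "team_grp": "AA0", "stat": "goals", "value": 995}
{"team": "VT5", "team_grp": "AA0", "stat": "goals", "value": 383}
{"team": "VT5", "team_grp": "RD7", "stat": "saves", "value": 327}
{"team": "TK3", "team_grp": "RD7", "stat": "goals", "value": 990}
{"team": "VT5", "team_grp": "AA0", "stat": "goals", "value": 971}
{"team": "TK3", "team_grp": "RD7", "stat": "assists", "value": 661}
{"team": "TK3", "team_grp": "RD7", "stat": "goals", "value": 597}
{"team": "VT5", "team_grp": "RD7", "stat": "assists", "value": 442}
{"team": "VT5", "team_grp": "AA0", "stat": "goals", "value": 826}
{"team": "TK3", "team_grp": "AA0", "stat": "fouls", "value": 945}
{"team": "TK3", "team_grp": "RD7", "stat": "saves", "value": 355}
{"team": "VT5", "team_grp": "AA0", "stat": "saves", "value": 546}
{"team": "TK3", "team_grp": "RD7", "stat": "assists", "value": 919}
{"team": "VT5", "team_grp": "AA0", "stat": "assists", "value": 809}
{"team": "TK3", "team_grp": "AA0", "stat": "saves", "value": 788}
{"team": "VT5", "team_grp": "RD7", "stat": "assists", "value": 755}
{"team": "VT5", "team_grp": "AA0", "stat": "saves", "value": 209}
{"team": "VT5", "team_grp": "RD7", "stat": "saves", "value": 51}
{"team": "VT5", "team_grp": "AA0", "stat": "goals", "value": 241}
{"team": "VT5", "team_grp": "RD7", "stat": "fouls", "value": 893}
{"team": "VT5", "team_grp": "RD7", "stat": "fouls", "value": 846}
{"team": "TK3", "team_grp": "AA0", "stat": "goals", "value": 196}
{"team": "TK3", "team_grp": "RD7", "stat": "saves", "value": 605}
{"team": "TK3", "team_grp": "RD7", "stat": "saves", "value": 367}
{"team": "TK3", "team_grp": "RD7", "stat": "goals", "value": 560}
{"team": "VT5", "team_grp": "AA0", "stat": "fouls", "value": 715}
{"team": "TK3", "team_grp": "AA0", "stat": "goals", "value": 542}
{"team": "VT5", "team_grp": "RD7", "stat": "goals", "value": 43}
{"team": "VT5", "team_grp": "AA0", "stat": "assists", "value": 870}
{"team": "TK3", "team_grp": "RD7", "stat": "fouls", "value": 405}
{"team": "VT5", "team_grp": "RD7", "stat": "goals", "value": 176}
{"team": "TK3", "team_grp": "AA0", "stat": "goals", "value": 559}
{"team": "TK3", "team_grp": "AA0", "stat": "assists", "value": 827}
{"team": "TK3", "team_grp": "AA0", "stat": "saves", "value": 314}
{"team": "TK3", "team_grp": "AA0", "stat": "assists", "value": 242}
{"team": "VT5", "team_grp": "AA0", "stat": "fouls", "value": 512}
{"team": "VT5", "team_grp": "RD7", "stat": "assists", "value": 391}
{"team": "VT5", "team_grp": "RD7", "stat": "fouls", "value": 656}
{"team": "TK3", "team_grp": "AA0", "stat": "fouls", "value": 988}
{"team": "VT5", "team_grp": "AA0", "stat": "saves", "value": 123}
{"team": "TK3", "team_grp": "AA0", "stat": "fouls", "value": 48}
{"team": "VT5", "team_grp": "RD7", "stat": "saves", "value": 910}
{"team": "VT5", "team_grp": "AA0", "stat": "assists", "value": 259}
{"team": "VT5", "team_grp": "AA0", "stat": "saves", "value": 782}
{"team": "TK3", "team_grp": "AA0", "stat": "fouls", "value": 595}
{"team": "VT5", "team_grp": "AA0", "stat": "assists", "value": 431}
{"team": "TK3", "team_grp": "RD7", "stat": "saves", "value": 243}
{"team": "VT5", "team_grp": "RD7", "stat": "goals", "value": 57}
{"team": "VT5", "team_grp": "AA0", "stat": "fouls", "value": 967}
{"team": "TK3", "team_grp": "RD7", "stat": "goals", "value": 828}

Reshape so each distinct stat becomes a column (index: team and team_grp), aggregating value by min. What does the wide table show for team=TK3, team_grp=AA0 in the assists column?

Rows with team=TK3, team_grp=AA0 and stat=assists: value values are 748, 773, 827, 242.
min(748, 773, 827, 242) = 242.

242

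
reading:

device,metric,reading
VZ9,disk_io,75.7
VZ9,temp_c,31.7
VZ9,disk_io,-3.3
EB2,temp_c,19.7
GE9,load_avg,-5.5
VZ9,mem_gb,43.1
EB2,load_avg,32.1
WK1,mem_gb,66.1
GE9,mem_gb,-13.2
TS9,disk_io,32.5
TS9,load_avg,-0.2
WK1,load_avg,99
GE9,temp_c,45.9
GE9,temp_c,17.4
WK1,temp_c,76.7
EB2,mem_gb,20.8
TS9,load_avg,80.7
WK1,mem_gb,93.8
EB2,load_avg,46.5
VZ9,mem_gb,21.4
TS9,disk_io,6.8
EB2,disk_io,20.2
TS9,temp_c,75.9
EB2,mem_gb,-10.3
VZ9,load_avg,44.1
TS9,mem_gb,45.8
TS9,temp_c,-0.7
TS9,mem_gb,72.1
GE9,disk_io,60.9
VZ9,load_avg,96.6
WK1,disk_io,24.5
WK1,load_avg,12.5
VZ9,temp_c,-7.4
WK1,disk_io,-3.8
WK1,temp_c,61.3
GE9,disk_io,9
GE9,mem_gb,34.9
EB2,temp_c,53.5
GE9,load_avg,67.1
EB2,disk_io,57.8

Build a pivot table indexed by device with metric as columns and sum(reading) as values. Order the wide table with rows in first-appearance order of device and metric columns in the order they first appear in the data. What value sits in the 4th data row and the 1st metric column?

20.7

With rows in first-appearance order of device, row 4 is device=WK1. metric columns in first-appearance order: disk_io, temp_c, load_avg, mem_gb; column 1 is disk_io.
Long rows with device=WK1, metric=disk_io: 24.5 + -3.8 = 20.7.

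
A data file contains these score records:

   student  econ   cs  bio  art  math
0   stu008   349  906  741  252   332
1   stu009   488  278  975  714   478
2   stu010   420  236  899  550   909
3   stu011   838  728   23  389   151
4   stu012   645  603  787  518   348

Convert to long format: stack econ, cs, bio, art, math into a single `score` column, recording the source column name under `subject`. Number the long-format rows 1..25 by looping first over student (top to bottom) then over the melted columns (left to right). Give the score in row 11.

420

25 rows total (5 × 5). Row 11: index ⌊(11-1)/5⌋ = 2 into student → stu010; (11-1) mod 5 = 0 into the melted columns → econ.
So row 11 is (stu010, econ, 420); score = 420.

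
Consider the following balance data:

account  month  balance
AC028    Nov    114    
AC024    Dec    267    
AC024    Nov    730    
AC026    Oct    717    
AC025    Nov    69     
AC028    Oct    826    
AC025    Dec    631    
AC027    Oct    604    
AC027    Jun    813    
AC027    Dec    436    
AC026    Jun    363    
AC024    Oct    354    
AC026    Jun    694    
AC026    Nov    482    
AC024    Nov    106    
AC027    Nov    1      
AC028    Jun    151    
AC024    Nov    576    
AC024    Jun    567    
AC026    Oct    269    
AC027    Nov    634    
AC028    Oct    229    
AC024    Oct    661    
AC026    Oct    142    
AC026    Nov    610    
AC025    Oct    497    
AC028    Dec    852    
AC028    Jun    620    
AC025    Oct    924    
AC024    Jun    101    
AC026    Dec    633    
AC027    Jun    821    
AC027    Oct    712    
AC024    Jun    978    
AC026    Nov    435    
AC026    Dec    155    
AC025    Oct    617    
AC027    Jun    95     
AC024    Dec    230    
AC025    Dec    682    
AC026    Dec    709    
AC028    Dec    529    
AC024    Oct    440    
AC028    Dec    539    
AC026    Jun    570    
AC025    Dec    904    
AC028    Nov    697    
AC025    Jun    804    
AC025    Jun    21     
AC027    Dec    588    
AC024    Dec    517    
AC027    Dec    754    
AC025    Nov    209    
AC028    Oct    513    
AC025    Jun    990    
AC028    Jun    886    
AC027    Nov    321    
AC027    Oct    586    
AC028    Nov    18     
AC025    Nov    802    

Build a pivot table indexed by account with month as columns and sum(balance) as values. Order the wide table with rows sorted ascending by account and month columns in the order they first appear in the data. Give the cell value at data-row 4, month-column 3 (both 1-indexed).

With rows sorted ascending by account, row 4 is account=AC027. month columns in first-appearance order: Nov, Dec, Oct, Jun; column 3 is Oct.
Long rows with account=AC027, month=Oct: 604 + 712 + 586 = 1902.

1902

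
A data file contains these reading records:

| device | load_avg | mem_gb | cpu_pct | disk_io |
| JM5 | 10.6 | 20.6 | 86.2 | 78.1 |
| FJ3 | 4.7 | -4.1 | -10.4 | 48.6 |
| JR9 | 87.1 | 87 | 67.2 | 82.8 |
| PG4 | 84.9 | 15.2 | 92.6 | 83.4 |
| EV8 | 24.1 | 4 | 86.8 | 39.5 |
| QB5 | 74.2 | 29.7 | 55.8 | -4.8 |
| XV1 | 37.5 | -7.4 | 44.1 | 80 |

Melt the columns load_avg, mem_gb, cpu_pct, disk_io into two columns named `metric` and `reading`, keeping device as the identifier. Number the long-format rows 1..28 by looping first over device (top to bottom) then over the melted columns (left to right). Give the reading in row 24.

28 rows total (7 × 4). Row 24: index ⌊(24-1)/4⌋ = 5 into device → QB5; (24-1) mod 4 = 3 into the melted columns → disk_io.
So row 24 is (QB5, disk_io, -4.8); reading = -4.8.

-4.8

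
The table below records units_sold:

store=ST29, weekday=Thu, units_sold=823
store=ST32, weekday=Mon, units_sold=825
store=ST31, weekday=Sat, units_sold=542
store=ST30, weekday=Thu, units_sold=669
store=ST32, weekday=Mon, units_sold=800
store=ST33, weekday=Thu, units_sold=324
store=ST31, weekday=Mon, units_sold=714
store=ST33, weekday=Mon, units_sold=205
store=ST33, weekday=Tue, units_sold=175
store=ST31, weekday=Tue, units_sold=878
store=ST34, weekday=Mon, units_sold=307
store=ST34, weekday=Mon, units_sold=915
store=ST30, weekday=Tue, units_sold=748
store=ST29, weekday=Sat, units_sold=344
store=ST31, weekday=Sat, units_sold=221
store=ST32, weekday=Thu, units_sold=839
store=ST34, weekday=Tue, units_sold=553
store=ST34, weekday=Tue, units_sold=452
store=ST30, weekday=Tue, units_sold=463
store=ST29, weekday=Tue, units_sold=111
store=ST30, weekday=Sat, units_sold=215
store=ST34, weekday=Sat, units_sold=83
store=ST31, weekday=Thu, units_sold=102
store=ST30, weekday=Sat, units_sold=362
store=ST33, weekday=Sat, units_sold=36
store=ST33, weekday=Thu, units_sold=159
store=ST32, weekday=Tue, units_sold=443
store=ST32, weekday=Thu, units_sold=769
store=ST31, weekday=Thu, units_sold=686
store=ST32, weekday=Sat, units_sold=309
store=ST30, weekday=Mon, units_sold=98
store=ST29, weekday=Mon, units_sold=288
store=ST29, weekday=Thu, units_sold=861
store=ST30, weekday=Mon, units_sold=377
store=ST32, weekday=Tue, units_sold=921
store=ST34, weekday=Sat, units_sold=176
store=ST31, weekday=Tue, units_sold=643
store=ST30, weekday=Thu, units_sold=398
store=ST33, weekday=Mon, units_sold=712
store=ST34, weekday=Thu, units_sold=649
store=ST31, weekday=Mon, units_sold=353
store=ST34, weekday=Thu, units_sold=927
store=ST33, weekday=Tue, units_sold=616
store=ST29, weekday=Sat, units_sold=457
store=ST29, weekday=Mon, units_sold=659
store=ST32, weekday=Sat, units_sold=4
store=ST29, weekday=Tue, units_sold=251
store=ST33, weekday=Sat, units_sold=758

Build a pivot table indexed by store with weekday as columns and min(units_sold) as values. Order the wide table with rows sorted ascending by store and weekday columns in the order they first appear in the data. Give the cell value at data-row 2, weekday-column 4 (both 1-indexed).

463

With rows sorted ascending by store, row 2 is store=ST30. weekday columns in first-appearance order: Thu, Mon, Sat, Tue; column 4 is Tue.
Long rows with store=ST30, weekday=Tue: min(748, 463) = 463.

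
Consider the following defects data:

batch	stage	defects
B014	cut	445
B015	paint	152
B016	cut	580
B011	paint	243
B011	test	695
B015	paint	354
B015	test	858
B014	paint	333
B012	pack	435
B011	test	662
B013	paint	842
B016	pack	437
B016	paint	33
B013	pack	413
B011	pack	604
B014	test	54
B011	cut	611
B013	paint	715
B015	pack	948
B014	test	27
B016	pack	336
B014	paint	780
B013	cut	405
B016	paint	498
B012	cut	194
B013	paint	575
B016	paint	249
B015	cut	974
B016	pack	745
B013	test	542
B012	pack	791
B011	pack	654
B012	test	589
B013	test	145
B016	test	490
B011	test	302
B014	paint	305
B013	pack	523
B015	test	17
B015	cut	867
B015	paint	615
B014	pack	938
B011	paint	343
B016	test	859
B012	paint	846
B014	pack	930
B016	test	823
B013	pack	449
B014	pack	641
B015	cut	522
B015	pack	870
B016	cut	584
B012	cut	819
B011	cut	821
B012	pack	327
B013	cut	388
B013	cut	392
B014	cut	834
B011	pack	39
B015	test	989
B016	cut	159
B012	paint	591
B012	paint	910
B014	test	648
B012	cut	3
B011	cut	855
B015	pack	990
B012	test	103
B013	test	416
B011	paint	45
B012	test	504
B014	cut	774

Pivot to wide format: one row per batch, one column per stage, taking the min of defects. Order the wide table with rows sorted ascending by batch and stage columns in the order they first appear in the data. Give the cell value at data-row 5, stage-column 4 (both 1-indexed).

With rows sorted ascending by batch, row 5 is batch=B015. stage columns in first-appearance order: cut, paint, test, pack; column 4 is pack.
Long rows with batch=B015, stage=pack: min(948, 870, 990) = 870.

870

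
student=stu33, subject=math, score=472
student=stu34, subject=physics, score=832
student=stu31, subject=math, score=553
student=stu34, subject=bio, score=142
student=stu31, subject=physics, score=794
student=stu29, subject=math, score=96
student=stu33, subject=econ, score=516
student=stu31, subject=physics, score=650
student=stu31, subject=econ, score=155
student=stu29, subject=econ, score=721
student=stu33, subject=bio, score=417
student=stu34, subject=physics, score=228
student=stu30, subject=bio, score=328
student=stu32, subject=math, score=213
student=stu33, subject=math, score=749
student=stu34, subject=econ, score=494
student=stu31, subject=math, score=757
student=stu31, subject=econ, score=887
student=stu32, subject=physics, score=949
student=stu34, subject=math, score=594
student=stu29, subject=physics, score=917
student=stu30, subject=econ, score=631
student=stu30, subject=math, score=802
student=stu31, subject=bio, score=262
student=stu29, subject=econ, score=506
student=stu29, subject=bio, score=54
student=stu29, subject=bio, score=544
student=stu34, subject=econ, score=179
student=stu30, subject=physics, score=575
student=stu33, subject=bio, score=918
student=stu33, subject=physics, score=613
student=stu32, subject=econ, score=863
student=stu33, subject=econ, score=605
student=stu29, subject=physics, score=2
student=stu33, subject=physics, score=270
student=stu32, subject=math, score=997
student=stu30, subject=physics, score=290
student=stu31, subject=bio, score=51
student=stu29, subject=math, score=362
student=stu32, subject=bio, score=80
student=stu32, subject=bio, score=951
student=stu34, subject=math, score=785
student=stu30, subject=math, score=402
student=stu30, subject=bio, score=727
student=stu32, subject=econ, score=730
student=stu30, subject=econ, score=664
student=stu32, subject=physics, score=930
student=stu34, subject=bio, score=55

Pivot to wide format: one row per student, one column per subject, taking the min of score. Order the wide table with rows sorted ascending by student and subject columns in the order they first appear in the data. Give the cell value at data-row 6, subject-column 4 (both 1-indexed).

With rows sorted ascending by student, row 6 is student=stu34. subject columns in first-appearance order: math, physics, bio, econ; column 4 is econ.
Long rows with student=stu34, subject=econ: min(494, 179) = 179.

179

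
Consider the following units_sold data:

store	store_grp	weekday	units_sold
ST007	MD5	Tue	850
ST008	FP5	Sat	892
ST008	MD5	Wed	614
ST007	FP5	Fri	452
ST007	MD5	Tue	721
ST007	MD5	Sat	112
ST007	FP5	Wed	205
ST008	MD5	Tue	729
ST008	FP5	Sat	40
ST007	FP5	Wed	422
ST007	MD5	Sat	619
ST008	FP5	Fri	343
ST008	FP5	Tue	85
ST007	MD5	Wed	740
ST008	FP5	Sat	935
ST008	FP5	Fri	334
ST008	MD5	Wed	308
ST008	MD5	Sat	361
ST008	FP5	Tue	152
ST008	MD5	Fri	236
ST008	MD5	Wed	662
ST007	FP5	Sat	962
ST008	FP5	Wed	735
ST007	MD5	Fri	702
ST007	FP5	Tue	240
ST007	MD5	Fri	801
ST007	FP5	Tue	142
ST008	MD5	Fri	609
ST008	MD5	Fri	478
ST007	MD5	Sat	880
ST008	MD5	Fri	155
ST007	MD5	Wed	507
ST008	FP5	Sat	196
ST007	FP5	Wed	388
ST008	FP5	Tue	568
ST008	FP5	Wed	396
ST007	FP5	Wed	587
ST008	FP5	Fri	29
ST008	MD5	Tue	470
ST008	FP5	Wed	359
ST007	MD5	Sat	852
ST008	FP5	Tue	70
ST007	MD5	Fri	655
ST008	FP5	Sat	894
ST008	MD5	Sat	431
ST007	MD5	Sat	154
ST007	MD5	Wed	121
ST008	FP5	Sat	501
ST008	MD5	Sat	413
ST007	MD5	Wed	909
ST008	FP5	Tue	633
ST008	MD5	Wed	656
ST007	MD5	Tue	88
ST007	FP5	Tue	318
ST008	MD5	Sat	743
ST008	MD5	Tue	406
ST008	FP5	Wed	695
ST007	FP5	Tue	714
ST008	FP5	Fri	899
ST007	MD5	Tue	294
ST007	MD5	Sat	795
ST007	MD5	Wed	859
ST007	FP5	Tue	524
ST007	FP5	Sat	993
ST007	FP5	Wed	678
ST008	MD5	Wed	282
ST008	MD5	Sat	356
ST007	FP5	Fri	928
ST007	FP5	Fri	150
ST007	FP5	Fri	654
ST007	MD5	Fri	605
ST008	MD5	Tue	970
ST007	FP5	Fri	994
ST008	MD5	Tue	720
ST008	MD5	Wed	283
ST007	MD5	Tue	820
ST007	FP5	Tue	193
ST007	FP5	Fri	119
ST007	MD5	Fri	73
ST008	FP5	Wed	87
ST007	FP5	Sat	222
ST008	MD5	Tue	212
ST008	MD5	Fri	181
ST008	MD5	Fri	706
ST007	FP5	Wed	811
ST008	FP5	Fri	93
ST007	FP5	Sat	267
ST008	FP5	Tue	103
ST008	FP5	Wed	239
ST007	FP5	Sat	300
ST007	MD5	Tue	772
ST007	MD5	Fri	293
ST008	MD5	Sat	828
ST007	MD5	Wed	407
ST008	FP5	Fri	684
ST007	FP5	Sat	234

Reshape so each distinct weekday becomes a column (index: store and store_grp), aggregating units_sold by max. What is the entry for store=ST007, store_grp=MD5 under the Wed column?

909

Rows with store=ST007, store_grp=MD5 and weekday=Wed: units_sold values are 740, 507, 121, 909, 859, 407.
max(740, 507, 121, 909, 859, 407) = 909.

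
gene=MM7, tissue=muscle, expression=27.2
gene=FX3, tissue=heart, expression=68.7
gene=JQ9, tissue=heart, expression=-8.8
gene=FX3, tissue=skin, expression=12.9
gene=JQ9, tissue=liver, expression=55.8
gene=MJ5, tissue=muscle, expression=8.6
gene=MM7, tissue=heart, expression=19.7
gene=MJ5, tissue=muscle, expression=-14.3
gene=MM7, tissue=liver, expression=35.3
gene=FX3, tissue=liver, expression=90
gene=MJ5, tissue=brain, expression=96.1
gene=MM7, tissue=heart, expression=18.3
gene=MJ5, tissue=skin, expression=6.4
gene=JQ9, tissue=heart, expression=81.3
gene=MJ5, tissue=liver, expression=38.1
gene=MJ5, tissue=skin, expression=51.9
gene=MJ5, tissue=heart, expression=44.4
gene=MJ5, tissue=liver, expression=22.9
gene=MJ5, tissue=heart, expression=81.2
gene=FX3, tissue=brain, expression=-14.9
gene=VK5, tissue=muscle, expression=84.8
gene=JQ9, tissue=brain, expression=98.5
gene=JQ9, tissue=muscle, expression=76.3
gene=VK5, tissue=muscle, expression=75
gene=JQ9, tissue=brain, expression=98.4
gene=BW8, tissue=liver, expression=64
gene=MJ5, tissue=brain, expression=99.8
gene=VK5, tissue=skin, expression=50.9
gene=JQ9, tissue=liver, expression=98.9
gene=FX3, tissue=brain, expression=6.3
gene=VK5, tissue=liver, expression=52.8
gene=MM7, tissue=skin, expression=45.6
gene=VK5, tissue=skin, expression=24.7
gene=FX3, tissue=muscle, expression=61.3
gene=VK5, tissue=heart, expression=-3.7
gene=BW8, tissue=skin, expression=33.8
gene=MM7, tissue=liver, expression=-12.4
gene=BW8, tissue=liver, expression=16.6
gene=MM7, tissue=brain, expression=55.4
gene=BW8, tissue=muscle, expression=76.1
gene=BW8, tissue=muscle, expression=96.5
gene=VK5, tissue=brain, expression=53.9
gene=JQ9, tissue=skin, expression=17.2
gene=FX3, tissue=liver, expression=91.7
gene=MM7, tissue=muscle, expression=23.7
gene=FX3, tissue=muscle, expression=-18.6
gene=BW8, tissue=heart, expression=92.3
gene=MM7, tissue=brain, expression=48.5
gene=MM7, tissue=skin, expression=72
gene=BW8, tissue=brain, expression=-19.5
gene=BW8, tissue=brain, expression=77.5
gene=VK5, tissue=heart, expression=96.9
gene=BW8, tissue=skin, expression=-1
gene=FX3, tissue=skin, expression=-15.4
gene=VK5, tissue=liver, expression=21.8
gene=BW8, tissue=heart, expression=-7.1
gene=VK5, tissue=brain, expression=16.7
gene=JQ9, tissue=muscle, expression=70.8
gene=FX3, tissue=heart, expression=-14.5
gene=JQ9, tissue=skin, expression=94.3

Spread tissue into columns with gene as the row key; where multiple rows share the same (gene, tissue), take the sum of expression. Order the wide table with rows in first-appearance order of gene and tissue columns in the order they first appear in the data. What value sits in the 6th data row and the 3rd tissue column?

With rows in first-appearance order of gene, row 6 is gene=BW8. tissue columns in first-appearance order: muscle, heart, skin, liver, brain; column 3 is skin.
Long rows with gene=BW8, tissue=skin: 33.8 + -1 = 32.8.

32.8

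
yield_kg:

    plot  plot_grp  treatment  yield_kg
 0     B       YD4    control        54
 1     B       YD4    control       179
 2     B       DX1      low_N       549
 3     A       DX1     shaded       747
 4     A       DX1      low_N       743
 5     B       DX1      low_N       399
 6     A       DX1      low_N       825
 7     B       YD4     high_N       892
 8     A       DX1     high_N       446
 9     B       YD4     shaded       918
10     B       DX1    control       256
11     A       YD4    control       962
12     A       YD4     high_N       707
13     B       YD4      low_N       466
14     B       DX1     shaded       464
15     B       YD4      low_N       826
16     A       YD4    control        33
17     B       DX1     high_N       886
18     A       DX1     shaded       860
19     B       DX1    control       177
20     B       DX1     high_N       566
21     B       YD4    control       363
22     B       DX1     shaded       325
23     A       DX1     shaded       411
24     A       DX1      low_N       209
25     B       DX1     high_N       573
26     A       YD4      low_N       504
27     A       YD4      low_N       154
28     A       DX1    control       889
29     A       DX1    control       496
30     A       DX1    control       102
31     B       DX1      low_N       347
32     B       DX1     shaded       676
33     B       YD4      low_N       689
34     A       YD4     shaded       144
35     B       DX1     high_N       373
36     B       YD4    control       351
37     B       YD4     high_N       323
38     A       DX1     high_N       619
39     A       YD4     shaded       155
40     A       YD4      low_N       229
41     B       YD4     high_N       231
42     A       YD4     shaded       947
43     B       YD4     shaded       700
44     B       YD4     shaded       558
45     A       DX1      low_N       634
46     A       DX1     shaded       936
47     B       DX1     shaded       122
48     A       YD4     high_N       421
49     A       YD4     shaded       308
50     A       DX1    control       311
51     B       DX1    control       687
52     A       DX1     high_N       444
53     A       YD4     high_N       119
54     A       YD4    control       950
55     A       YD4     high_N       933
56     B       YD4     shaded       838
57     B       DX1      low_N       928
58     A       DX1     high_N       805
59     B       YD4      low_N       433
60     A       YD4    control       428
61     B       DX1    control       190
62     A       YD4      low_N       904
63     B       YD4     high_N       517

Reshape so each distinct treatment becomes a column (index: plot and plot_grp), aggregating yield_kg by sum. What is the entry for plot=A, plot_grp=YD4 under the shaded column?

Rows with plot=A, plot_grp=YD4 and treatment=shaded: yield_kg values are 144, 155, 947, 308.
144 + 155 + 947 + 308 = 1554.

1554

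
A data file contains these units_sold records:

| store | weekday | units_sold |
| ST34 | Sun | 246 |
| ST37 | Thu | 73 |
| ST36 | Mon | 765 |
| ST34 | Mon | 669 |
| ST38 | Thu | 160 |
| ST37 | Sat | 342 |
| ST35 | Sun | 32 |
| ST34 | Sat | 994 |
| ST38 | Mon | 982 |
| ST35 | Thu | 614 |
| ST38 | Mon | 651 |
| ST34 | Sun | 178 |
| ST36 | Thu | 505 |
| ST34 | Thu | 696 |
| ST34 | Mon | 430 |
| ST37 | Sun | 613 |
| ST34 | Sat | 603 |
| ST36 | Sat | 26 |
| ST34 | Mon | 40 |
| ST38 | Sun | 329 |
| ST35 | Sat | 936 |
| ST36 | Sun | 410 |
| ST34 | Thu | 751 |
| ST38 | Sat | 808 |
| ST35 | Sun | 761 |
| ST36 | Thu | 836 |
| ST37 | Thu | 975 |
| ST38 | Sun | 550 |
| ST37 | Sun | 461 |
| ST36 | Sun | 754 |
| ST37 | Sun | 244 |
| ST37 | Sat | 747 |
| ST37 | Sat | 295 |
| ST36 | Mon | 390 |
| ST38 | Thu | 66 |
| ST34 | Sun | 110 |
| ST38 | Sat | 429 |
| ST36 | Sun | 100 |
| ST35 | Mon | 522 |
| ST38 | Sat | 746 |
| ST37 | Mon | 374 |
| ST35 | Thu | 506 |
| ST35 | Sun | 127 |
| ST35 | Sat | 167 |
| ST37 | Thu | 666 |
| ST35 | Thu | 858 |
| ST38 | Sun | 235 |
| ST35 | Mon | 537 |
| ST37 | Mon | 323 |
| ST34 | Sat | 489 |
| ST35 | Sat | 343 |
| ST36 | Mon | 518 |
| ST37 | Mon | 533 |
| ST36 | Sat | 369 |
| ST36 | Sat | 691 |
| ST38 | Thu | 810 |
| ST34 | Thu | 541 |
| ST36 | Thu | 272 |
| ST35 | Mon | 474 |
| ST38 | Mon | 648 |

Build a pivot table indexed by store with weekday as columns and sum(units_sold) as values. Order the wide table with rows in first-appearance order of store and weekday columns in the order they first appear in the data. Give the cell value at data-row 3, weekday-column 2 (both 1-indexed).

With rows in first-appearance order of store, row 3 is store=ST36. weekday columns in first-appearance order: Sun, Thu, Mon, Sat; column 2 is Thu.
Long rows with store=ST36, weekday=Thu: 505 + 836 + 272 = 1613.

1613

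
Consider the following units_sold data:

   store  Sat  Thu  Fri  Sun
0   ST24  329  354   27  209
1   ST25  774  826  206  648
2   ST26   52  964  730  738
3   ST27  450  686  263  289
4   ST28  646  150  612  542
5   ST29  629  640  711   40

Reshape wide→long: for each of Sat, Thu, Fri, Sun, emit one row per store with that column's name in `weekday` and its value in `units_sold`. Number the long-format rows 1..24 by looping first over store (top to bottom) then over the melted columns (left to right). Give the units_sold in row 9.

52

24 rows total (6 × 4). Row 9: index ⌊(9-1)/4⌋ = 2 into store → ST26; (9-1) mod 4 = 0 into the melted columns → Sat.
So row 9 is (ST26, Sat, 52); units_sold = 52.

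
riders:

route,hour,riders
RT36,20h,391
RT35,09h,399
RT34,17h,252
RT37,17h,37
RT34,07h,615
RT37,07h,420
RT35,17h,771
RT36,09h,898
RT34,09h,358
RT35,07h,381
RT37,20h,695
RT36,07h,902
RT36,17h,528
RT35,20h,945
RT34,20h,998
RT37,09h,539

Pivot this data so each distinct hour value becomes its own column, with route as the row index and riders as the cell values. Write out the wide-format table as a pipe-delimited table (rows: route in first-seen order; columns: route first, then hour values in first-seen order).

| route | 20h | 09h | 17h | 07h |
| RT36 | 391 | 898 | 528 | 902 |
| RT35 | 945 | 399 | 771 | 381 |
| RT34 | 998 | 358 | 252 | 615 |
| RT37 | 695 | 539 | 37 | 420 |

Columns: route plus the 4 distinct hour values (20h, 09h, 17h, 07h).
For example, row RT36 column 20h takes riders=391 from the long row (RT36, 20h).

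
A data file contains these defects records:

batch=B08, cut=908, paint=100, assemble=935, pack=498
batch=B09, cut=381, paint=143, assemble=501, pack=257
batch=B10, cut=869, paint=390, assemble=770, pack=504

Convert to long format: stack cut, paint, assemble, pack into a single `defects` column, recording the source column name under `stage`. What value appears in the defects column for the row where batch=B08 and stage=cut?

Unpivoting turns each (batch, wide-column) pair into one long row.
The wide cell at row B08, column cut holds 908, so the long row (B08, cut) has defects=908.

908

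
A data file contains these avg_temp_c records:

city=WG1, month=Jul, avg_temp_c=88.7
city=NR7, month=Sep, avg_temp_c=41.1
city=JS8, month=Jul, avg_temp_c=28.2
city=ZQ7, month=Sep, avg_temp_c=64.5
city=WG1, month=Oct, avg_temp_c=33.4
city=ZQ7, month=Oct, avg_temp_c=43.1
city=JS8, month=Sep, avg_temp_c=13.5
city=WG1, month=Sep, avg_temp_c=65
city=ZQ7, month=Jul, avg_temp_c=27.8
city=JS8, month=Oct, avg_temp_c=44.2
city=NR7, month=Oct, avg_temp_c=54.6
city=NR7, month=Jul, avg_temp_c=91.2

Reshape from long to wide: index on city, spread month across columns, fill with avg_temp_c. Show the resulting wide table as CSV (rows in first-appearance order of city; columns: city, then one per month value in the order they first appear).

city,Jul,Sep,Oct
WG1,88.7,65,33.4
NR7,91.2,41.1,54.6
JS8,28.2,13.5,44.2
ZQ7,27.8,64.5,43.1

Columns: city plus the 3 distinct month values (Jul, Sep, Oct).
For example, row WG1 column Jul takes avg_temp_c=88.7 from the long row (WG1, Jul).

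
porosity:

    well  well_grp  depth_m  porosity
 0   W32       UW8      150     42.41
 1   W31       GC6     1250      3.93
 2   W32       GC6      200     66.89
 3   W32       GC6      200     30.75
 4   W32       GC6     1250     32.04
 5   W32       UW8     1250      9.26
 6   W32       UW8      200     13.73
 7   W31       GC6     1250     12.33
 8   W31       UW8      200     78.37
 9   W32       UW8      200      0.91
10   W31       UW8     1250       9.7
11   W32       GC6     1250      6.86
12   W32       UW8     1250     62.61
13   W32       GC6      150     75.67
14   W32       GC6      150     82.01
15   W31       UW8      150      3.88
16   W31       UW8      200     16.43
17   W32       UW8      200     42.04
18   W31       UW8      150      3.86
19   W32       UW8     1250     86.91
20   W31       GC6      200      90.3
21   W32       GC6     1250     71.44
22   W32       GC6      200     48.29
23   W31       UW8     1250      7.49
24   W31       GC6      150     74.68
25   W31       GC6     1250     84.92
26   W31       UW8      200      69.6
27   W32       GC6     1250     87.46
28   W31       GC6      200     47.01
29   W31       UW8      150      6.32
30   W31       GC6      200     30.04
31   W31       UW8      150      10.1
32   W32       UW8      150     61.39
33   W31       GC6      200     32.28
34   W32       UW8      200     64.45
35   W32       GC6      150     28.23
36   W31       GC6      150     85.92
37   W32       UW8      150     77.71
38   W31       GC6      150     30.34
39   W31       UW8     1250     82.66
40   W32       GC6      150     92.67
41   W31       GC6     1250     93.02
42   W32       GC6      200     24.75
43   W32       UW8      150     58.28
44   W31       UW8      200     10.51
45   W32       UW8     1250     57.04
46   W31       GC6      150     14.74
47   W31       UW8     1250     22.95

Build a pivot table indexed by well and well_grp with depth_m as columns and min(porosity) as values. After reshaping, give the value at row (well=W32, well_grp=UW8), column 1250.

Rows with well=W32, well_grp=UW8 and depth_m=1250: porosity values are 9.26, 62.61, 86.91, 57.04.
min(9.26, 62.61, 86.91, 57.04) = 9.26.

9.26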